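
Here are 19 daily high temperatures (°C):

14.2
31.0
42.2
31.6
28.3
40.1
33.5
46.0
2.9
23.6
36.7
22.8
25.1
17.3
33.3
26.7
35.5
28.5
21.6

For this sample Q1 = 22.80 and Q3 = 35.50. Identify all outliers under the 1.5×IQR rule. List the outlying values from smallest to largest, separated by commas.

IQR = Q3 − Q1 = 35.50 − 22.80 = 12.70.
Lower fence = Q1 − 1.5·IQR = 22.80 − 19.05 = 3.75.
Upper fence = Q3 + 1.5·IQR = 35.50 + 19.05 = 54.55.
2.9 < 3.75 → outlier.
All remaining values lie within [3.75, 54.55].

2.9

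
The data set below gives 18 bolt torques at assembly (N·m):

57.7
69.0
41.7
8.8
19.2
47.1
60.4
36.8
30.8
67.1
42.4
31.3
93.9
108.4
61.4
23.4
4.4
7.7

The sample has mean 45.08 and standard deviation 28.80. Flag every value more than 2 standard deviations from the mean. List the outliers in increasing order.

108.4

Cutoffs at x̄ ± 2s: 45.08 ± 2·28.80 = [-12.52, 102.68].
108.4: z = 2.20, |z| > 2 → outlier.
Every other value lies within [-12.52, 102.68].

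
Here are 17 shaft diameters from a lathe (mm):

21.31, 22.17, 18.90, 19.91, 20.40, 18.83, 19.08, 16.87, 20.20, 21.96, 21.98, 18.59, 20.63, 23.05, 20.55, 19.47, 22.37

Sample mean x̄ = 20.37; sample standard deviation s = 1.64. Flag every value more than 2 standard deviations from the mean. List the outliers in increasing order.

16.87

Cutoffs at x̄ ± 2s: 20.37 ± 2·1.64 = [17.09, 23.65].
16.87: z = -2.13, |z| > 2 → outlier.
Every other value lies within [17.09, 23.65].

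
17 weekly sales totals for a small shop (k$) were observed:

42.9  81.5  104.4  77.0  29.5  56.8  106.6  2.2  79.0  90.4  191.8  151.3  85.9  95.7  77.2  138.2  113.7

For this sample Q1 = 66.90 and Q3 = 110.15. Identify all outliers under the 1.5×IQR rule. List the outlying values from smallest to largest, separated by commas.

IQR = Q3 − Q1 = 110.15 − 66.90 = 43.25.
Lower fence = Q1 − 1.5·IQR = 66.90 − 64.875 = 2.025.
Upper fence = Q3 + 1.5·IQR = 110.15 + 64.875 = 175.025.
191.8 > 175.025 → outlier.
All remaining values lie within [2.025, 175.025].

191.8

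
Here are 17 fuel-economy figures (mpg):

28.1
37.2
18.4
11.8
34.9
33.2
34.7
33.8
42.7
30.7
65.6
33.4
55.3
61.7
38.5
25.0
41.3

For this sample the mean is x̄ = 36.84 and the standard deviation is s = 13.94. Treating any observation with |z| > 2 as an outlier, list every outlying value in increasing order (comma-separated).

Cutoffs at x̄ ± 2s: 36.84 ± 2·13.94 = [8.96, 64.72].
65.6: z = 2.06, |z| > 2 → outlier.
Every other value lies within [8.96, 64.72].

65.6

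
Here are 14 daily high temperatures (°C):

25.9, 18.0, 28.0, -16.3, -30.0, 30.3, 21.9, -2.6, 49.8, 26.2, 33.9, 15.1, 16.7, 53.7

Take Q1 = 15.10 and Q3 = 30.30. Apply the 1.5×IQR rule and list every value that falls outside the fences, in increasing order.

-30.0, -16.3, 53.7

IQR = Q3 − Q1 = 30.30 − 15.10 = 15.20.
Lower fence = Q1 − 1.5·IQR = 15.10 − 22.80 = -7.70.
Upper fence = Q3 + 1.5·IQR = 30.30 + 22.80 = 53.10.
-30.0 < -7.70 → outlier.
-16.3 < -7.70 → outlier.
53.7 > 53.10 → outlier.
All remaining values lie within [-7.70, 53.10].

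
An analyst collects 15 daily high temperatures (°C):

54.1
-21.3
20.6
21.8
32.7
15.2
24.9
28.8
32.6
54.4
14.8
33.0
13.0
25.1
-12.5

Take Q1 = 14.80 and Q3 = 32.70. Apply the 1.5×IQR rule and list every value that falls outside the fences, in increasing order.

-21.3, -12.5

IQR = Q3 − Q1 = 32.70 − 14.80 = 17.90.
Lower fence = Q1 − 1.5·IQR = 14.80 − 26.85 = -12.05.
Upper fence = Q3 + 1.5·IQR = 32.70 + 26.85 = 59.55.
-21.3 < -12.05 → outlier.
-12.5 < -12.05 → outlier.
All remaining values lie within [-12.05, 59.55].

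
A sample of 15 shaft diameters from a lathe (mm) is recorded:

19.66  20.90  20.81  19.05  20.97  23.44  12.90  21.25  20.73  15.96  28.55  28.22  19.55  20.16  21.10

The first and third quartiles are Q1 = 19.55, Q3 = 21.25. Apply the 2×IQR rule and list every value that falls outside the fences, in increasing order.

IQR = Q3 − Q1 = 21.25 − 19.55 = 1.70.
Lower fence = Q1 − 2·IQR = 19.55 − 3.40 = 16.15.
Upper fence = Q3 + 2·IQR = 21.25 + 3.40 = 24.65.
12.90 < 16.15 → outlier.
15.96 < 16.15 → outlier.
28.22 > 24.65 → outlier.
28.55 > 24.65 → outlier.
All remaining values lie within [16.15, 24.65].

12.90, 15.96, 28.22, 28.55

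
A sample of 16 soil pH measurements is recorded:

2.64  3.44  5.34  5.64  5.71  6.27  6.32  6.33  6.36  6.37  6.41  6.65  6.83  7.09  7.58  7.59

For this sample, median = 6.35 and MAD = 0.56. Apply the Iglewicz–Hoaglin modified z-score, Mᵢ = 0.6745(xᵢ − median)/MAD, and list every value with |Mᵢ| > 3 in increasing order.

|Mᵢ| > 3 ⇔ |xᵢ − 6.35| > 3·0.56/0.6745 = 2.49.
So outliers lie outside [3.86, 8.84].
2.64: M = -4.47 → outlier.
3.44: M = -3.50 → outlier.

2.64, 3.44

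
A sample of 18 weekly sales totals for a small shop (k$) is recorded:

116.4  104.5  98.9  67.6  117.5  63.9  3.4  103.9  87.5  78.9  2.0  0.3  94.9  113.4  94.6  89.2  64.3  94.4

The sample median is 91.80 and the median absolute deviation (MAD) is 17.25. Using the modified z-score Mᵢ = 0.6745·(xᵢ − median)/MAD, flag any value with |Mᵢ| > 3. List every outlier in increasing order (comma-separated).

|Mᵢ| > 3 ⇔ |xᵢ − 91.80| > 3·17.25/0.6745 = 76.72.
So outliers lie outside [15.08, 168.52].
0.3: M = -3.58 → outlier.
2.0: M = -3.51 → outlier.
3.4: M = -3.46 → outlier.

0.3, 2.0, 3.4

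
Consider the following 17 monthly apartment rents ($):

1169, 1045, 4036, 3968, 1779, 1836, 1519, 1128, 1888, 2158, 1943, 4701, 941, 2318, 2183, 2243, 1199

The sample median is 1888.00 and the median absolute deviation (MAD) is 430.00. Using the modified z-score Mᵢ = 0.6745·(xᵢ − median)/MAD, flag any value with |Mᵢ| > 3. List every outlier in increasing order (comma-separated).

|Mᵢ| > 3 ⇔ |xᵢ − 1888.00| > 3·430.00/0.6745 = 1912.53.
So outliers lie outside [-24.53, 3800.53].
3968: M = 3.26 → outlier.
4036: M = 3.37 → outlier.
4701: M = 4.41 → outlier.

3968, 4036, 4701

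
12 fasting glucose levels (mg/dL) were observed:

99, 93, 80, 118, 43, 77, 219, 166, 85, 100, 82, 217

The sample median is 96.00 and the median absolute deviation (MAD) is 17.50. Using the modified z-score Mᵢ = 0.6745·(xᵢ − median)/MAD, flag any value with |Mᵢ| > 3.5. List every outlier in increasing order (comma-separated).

217, 219

|Mᵢ| > 3.5 ⇔ |xᵢ − 96.00| > 3.5·17.50/0.6745 = 90.81.
So outliers lie outside [5.19, 186.81].
217: M = 4.66 → outlier.
219: M = 4.74 → outlier.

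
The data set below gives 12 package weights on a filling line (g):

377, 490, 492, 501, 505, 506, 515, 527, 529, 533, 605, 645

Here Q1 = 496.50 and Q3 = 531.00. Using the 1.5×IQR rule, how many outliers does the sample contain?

3

IQR = 34.50; fences at 496.50 − 51.75 = 444.75 and 531.00 + 51.75 = 582.75.
Outside the cutoffs: 377, 605, 645.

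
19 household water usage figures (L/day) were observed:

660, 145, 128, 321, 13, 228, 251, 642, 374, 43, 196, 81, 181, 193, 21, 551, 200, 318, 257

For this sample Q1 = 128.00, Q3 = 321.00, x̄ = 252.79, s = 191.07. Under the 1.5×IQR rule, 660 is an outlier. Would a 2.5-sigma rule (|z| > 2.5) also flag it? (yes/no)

no

z = (660 − 252.79) / 191.07 = 2.13.
|z| = 2.13 ≤ 2.5.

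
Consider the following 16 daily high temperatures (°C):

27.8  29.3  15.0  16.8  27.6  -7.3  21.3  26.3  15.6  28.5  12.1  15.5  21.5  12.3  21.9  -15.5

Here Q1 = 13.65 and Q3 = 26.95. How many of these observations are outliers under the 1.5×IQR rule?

2

IQR = 13.30; fences at 13.65 − 19.95 = -6.30 and 26.95 + 19.95 = 46.90.
Outside the cutoffs: -15.5, -7.3.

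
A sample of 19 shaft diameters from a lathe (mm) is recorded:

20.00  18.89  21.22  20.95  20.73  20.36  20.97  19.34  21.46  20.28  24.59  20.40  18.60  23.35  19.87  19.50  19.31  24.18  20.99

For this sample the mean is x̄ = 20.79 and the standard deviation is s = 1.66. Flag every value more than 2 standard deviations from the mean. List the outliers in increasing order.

Cutoffs at x̄ ± 2s: 20.79 ± 2·1.66 = [17.47, 24.11].
24.18: z = 2.04, |z| > 2 → outlier.
24.59: z = 2.29, |z| > 2 → outlier.
Every other value lies within [17.47, 24.11].

24.18, 24.59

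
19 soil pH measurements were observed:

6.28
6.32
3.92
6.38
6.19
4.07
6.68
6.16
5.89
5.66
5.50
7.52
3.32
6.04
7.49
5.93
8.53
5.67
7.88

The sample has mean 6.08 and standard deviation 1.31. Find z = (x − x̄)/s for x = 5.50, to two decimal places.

-0.44

z = (5.50 − 6.08) / 1.31 = -0.44.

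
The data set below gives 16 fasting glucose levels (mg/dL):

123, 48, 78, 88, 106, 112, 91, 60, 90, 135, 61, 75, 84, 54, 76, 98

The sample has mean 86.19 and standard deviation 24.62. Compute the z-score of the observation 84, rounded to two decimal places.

z = (84 − 86.19) / 24.62 = -0.09.

-0.09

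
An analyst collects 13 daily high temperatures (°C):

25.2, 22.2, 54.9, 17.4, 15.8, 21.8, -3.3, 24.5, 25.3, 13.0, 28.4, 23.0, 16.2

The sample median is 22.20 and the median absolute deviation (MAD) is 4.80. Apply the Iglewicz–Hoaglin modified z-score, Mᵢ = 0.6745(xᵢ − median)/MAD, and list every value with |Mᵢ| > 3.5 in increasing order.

-3.3, 54.9

|Mᵢ| > 3.5 ⇔ |xᵢ − 22.20| > 3.5·4.80/0.6745 = 24.91.
So outliers lie outside [-2.71, 47.11].
-3.3: M = -3.58 → outlier.
54.9: M = 4.60 → outlier.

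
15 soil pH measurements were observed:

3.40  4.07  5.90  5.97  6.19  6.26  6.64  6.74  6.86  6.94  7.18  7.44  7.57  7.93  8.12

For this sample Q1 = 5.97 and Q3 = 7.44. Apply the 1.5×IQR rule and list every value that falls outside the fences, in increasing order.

IQR = Q3 − Q1 = 7.44 − 5.97 = 1.47.
Lower fence = Q1 − 1.5·IQR = 5.97 − 2.205 = 3.765.
Upper fence = Q3 + 1.5·IQR = 7.44 + 2.205 = 9.645.
3.40 < 3.765 → outlier.
All remaining values lie within [3.765, 9.645].

3.40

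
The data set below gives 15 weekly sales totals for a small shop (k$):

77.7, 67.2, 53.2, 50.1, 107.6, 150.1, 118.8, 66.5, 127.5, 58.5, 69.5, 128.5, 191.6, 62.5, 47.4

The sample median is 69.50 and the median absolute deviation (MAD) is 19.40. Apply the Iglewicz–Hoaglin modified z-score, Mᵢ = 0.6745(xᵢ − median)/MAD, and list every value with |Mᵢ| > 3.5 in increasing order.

191.6

|Mᵢ| > 3.5 ⇔ |xᵢ − 69.50| > 3.5·19.40/0.6745 = 100.67.
So outliers lie outside [-31.17, 170.17].
191.6: M = 4.25 → outlier.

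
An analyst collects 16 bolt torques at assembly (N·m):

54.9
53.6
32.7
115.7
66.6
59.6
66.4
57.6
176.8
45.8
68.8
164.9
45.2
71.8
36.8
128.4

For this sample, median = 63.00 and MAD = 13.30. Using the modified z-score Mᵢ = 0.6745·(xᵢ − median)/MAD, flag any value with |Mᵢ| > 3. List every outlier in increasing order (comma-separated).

|Mᵢ| > 3 ⇔ |xᵢ − 63.00| > 3·13.30/0.6745 = 59.15.
So outliers lie outside [3.85, 122.15].
128.4: M = 3.32 → outlier.
164.9: M = 5.17 → outlier.
176.8: M = 5.77 → outlier.

128.4, 164.9, 176.8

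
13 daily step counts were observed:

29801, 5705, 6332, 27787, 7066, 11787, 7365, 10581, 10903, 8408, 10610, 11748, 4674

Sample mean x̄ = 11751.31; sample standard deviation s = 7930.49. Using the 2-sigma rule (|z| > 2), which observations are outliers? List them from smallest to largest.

Cutoffs at x̄ ± 2s: 11751.31 ± 2·7930.49 = [-4109.67, 27612.29].
27787: z = 2.02, |z| > 2 → outlier.
29801: z = 2.28, |z| > 2 → outlier.
Every other value lies within [-4109.67, 27612.29].

27787, 29801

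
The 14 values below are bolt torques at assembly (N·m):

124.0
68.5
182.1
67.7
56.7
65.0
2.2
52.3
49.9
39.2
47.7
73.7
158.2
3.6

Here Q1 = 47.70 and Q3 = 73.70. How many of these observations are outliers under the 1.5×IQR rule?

5

IQR = 26.00; fences at 47.70 − 39.00 = 8.70 and 73.70 + 39.00 = 112.70.
Outside the cutoffs: 2.2, 3.6, 124.0, 158.2, 182.1.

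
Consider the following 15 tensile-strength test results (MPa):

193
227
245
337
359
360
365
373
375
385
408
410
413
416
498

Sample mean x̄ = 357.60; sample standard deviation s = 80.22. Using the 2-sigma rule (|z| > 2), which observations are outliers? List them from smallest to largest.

193

Cutoffs at x̄ ± 2s: 357.60 ± 2·80.22 = [197.16, 518.04].
193: z = -2.05, |z| > 2 → outlier.
Every other value lies within [197.16, 518.04].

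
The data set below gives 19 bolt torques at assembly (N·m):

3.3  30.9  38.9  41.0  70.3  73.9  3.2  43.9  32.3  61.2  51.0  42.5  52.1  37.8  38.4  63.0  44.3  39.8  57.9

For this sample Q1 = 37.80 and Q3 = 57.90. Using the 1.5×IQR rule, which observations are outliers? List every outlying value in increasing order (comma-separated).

3.2, 3.3

IQR = Q3 − Q1 = 57.90 − 37.80 = 20.10.
Lower fence = Q1 − 1.5·IQR = 37.80 − 30.15 = 7.65.
Upper fence = Q3 + 1.5·IQR = 57.90 + 30.15 = 88.05.
3.2 < 7.65 → outlier.
3.3 < 7.65 → outlier.
All remaining values lie within [7.65, 88.05].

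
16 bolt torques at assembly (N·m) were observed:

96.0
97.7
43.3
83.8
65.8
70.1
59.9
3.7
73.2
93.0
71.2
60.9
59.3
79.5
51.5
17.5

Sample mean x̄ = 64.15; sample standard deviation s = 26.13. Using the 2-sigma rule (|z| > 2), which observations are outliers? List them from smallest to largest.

Cutoffs at x̄ ± 2s: 64.15 ± 2·26.13 = [11.89, 116.41].
3.7: z = -2.31, |z| > 2 → outlier.
Every other value lies within [11.89, 116.41].

3.7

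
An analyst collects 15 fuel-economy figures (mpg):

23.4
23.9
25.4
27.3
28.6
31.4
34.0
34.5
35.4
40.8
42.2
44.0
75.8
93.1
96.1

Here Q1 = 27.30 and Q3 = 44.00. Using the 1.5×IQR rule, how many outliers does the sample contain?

IQR = 16.70; fences at 27.30 − 25.05 = 2.25 and 44.00 + 25.05 = 69.05.
Outside the cutoffs: 75.8, 93.1, 96.1.

3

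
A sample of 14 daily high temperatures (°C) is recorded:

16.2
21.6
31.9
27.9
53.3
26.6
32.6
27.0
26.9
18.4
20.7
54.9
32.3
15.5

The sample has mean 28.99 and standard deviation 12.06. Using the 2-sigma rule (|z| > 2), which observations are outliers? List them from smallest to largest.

Cutoffs at x̄ ± 2s: 28.99 ± 2·12.06 = [4.87, 53.11].
53.3: z = 2.02, |z| > 2 → outlier.
54.9: z = 2.15, |z| > 2 → outlier.
Every other value lies within [4.87, 53.11].

53.3, 54.9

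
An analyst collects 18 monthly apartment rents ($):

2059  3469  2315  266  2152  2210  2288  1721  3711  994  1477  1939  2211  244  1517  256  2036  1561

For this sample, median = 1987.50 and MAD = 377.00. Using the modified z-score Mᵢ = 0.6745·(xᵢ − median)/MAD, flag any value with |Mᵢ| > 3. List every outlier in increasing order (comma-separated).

|Mᵢ| > 3 ⇔ |xᵢ − 1987.50| > 3·377.00/0.6745 = 1676.80.
So outliers lie outside [310.70, 3664.30].
244: M = -3.12 → outlier.
256: M = -3.10 → outlier.
266: M = -3.08 → outlier.
3711: M = 3.08 → outlier.

244, 256, 266, 3711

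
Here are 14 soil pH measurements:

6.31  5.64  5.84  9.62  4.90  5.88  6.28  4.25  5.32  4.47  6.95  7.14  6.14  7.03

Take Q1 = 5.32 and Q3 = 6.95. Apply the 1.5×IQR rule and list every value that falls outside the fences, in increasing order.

IQR = Q3 − Q1 = 6.95 − 5.32 = 1.63.
Lower fence = Q1 − 1.5·IQR = 5.32 − 2.445 = 2.875.
Upper fence = Q3 + 1.5·IQR = 6.95 + 2.445 = 9.395.
9.62 > 9.395 → outlier.
All remaining values lie within [2.875, 9.395].

9.62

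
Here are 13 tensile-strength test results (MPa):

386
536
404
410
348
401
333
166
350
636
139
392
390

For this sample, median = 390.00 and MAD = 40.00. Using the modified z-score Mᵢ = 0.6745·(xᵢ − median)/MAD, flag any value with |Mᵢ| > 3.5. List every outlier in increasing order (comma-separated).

|Mᵢ| > 3.5 ⇔ |xᵢ − 390.00| > 3.5·40.00/0.6745 = 207.56.
So outliers lie outside [182.44, 597.56].
139: M = -4.23 → outlier.
166: M = -3.78 → outlier.
636: M = 4.15 → outlier.

139, 166, 636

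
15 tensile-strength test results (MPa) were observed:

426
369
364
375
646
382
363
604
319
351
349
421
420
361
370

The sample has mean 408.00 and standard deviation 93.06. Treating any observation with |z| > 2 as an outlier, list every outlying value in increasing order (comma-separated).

Cutoffs at x̄ ± 2s: 408.00 ± 2·93.06 = [221.88, 594.12].
604: z = 2.11, |z| > 2 → outlier.
646: z = 2.56, |z| > 2 → outlier.
Every other value lies within [221.88, 594.12].

604, 646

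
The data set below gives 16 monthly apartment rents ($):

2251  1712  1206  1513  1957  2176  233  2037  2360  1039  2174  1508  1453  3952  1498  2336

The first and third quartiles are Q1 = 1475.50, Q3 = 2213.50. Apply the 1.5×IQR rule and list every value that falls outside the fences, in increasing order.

IQR = Q3 − Q1 = 2213.50 − 1475.50 = 738.00.
Lower fence = Q1 − 1.5·IQR = 1475.50 − 1107.00 = 368.50.
Upper fence = Q3 + 1.5·IQR = 2213.50 + 1107.00 = 3320.50.
233 < 368.50 → outlier.
3952 > 3320.50 → outlier.
All remaining values lie within [368.50, 3320.50].

233, 3952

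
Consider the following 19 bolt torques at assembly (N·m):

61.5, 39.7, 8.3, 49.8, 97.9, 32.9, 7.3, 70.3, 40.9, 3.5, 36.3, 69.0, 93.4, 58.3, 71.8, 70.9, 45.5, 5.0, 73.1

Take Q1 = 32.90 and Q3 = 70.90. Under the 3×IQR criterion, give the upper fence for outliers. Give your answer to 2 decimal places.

184.90

IQR = Q3 − Q1 = 70.90 − 32.90 = 38.00.
Lower fence = Q1 − 3·IQR = 32.90 − 114.00 = -81.10.
Upper fence = Q3 + 3·IQR = 70.90 + 114.00 = 184.90.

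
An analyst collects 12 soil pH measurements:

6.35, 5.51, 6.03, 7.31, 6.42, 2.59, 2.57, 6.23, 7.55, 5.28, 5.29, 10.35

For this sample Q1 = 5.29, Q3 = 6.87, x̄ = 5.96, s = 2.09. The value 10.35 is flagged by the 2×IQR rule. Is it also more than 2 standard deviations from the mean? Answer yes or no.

z = (10.35 − 5.96) / 2.09 = 2.10.
|z| = 2.10 > 2.

yes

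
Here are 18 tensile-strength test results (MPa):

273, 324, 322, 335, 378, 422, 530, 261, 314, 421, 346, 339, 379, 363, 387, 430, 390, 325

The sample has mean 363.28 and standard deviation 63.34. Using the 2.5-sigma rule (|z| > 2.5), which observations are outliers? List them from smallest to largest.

Cutoffs at x̄ ± 2.5s: 363.28 ± 2.5·63.34 = [204.93, 521.63].
530: z = 2.63, |z| > 2.5 → outlier.
Every other value lies within [204.93, 521.63].

530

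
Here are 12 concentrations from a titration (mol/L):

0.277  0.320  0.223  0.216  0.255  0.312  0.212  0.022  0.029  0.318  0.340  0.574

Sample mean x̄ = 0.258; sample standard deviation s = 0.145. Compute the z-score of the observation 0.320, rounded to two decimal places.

z = (0.320 − 0.258) / 0.145 = 0.43.

0.43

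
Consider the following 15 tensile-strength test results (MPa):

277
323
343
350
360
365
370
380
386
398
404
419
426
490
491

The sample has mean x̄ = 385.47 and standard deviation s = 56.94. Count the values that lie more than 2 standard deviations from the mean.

0

Cutoffs: x̄ ± 2s = [271.59, 499.35].
Every value lies within the cutoffs.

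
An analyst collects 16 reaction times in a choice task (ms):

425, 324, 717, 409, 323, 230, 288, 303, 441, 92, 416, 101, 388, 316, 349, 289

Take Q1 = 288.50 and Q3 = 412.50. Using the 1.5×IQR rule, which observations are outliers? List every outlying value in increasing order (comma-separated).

IQR = Q3 − Q1 = 412.50 − 288.50 = 124.00.
Lower fence = Q1 − 1.5·IQR = 288.50 − 186.00 = 102.50.
Upper fence = Q3 + 1.5·IQR = 412.50 + 186.00 = 598.50.
92 < 102.50 → outlier.
101 < 102.50 → outlier.
717 > 598.50 → outlier.
All remaining values lie within [102.50, 598.50].

92, 101, 717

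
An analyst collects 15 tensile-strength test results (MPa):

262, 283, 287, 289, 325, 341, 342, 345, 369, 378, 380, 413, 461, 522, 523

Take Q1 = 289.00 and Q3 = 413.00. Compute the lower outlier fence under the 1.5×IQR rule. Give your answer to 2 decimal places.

IQR = Q3 − Q1 = 413.00 − 289.00 = 124.00.
Lower fence = Q1 − 1.5·IQR = 289.00 − 186.00 = 103.00.
Upper fence = Q3 + 1.5·IQR = 413.00 + 186.00 = 599.00.

103.00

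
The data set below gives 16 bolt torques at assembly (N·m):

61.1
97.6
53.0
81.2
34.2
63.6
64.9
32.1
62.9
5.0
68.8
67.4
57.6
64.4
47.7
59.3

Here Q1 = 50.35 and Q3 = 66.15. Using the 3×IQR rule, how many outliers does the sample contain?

IQR = 15.80; fences at 50.35 − 47.40 = 2.95 and 66.15 + 47.40 = 113.55.
Every value lies within the cutoffs.

0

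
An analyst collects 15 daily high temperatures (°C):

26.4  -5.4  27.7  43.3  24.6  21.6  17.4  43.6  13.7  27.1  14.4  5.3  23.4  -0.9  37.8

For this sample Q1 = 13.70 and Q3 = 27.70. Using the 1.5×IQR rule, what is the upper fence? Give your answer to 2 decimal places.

IQR = Q3 − Q1 = 27.70 − 13.70 = 14.00.
Lower fence = Q1 − 1.5·IQR = 13.70 − 21.00 = -7.30.
Upper fence = Q3 + 1.5·IQR = 27.70 + 21.00 = 48.70.

48.70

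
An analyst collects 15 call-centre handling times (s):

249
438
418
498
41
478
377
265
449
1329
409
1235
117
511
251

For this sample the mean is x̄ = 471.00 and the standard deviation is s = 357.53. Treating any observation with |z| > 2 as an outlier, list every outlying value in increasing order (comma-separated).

1235, 1329

Cutoffs at x̄ ± 2s: 471.00 ± 2·357.53 = [-244.06, 1186.06].
1235: z = 2.14, |z| > 2 → outlier.
1329: z = 2.40, |z| > 2 → outlier.
Every other value lies within [-244.06, 1186.06].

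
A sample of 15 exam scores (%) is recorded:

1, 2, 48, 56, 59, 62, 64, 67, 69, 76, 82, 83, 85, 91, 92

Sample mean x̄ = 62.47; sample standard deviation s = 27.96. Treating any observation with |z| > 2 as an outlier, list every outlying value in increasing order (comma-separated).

Cutoffs at x̄ ± 2s: 62.47 ± 2·27.96 = [6.55, 118.39].
1: z = -2.20, |z| > 2 → outlier.
2: z = -2.16, |z| > 2 → outlier.
Every other value lies within [6.55, 118.39].

1, 2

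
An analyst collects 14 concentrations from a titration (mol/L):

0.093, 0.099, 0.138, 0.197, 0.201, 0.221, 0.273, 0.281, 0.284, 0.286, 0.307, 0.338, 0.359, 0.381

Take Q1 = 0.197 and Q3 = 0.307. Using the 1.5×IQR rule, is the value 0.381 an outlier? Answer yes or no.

IQR = Q3 − Q1 = 0.307 − 0.197 = 0.110.
Lower fence = Q1 − 1.5·IQR = 0.197 − 0.165 = 0.032.
Upper fence = Q3 + 1.5·IQR = 0.307 + 0.165 = 0.472.
0.381 lies within [0.032, 0.472].

no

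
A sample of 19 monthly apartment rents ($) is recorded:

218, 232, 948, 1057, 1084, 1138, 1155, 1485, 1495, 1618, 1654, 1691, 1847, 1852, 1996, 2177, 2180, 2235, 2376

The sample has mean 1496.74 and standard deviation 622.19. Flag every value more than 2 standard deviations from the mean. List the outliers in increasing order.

218, 232

Cutoffs at x̄ ± 2s: 1496.74 ± 2·622.19 = [252.36, 2741.12].
218: z = -2.06, |z| > 2 → outlier.
232: z = -2.03, |z| > 2 → outlier.
Every other value lies within [252.36, 2741.12].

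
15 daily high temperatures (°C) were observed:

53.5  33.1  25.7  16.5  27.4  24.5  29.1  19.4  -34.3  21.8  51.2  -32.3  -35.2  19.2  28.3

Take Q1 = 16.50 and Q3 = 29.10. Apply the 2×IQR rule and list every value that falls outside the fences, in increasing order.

IQR = Q3 − Q1 = 29.10 − 16.50 = 12.60.
Lower fence = Q1 − 2·IQR = 16.50 − 25.20 = -8.70.
Upper fence = Q3 + 2·IQR = 29.10 + 25.20 = 54.30.
-35.2 < -8.70 → outlier.
-34.3 < -8.70 → outlier.
-32.3 < -8.70 → outlier.
All remaining values lie within [-8.70, 54.30].

-35.2, -34.3, -32.3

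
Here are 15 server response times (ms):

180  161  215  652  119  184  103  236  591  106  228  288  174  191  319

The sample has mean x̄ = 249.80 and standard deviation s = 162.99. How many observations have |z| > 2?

Cutoffs: x̄ ± 2s = [-76.18, 575.78].
Outside the cutoffs: 591, 652.

2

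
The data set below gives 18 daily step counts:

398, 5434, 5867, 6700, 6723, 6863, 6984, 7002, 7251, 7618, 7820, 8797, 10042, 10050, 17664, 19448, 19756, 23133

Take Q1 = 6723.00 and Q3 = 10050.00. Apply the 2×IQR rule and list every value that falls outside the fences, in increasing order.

IQR = Q3 − Q1 = 10050.00 − 6723.00 = 3327.00.
Lower fence = Q1 − 2·IQR = 6723.00 − 6654.00 = 69.00.
Upper fence = Q3 + 2·IQR = 10050.00 + 6654.00 = 16704.00.
17664 > 16704.00 → outlier.
19448 > 16704.00 → outlier.
19756 > 16704.00 → outlier.
23133 > 16704.00 → outlier.
All remaining values lie within [69.00, 16704.00].

17664, 19448, 19756, 23133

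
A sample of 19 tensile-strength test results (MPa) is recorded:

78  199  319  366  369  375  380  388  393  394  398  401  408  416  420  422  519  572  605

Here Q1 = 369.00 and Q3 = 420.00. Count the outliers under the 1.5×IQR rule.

IQR = 51.00; fences at 369.00 − 76.50 = 292.50 and 420.00 + 76.50 = 496.50.
Outside the cutoffs: 78, 199, 519, 572, 605.

5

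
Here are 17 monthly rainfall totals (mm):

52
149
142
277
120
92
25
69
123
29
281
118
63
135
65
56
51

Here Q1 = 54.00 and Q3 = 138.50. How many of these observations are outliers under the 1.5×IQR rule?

2

IQR = 84.50; fences at 54.00 − 126.75 = -72.75 and 138.50 + 126.75 = 265.25.
Outside the cutoffs: 277, 281.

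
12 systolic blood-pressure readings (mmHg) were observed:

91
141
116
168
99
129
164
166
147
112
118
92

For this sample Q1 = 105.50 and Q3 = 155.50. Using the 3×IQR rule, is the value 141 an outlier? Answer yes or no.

IQR = Q3 − Q1 = 155.50 − 105.50 = 50.00.
Lower fence = Q1 − 3·IQR = 105.50 − 150.00 = -44.50.
Upper fence = Q3 + 3·IQR = 155.50 + 150.00 = 305.50.
141 lies within [-44.50, 305.50].

no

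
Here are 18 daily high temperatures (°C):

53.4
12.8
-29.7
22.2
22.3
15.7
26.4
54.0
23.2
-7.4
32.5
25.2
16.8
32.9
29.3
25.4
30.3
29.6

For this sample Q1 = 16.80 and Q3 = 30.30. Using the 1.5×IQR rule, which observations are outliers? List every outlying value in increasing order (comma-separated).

-29.7, -7.4, 53.4, 54.0

IQR = Q3 − Q1 = 30.30 − 16.80 = 13.50.
Lower fence = Q1 − 1.5·IQR = 16.80 − 20.25 = -3.45.
Upper fence = Q3 + 1.5·IQR = 30.30 + 20.25 = 50.55.
-29.7 < -3.45 → outlier.
-7.4 < -3.45 → outlier.
53.4 > 50.55 → outlier.
54.0 > 50.55 → outlier.
All remaining values lie within [-3.45, 50.55].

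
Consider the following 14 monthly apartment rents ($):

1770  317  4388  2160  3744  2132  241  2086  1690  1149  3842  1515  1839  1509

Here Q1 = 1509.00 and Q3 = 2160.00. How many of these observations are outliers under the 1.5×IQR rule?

IQR = 651.00; fences at 1509.00 − 976.50 = 532.50 and 2160.00 + 976.50 = 3136.50.
Outside the cutoffs: 241, 317, 3744, 3842, 4388.

5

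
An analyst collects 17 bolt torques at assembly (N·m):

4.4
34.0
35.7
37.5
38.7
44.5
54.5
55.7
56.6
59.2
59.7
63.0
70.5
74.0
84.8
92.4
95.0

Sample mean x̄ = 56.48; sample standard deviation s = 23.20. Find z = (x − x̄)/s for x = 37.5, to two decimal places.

-0.82

z = (37.5 − 56.48) / 23.20 = -0.82.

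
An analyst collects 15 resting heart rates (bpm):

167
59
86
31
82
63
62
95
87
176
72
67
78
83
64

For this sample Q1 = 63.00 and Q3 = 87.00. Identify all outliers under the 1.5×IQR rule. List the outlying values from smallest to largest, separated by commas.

167, 176

IQR = Q3 − Q1 = 87.00 − 63.00 = 24.00.
Lower fence = Q1 − 1.5·IQR = 63.00 − 36.00 = 27.00.
Upper fence = Q3 + 1.5·IQR = 87.00 + 36.00 = 123.00.
167 > 123.00 → outlier.
176 > 123.00 → outlier.
All remaining values lie within [27.00, 123.00].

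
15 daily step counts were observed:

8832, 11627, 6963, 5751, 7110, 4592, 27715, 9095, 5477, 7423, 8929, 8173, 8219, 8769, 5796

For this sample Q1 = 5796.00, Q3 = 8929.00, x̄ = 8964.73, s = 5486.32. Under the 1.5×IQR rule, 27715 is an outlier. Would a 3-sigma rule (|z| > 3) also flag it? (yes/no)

yes

z = (27715 − 8964.73) / 5486.32 = 3.42.
|z| = 3.42 > 3.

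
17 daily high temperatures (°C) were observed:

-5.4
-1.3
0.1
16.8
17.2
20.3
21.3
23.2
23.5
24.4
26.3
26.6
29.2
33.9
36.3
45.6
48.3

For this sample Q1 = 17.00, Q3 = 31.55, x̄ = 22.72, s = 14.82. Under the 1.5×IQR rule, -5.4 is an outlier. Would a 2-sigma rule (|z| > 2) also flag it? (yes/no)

no

z = (-5.4 − 22.72) / 14.82 = -1.90.
|z| = 1.90 ≤ 2.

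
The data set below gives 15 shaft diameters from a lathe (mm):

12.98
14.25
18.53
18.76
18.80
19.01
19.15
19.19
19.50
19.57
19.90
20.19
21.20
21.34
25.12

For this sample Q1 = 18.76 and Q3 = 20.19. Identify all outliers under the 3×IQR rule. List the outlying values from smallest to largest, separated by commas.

IQR = Q3 − Q1 = 20.19 − 18.76 = 1.43.
Lower fence = Q1 − 3·IQR = 18.76 − 4.29 = 14.47.
Upper fence = Q3 + 3·IQR = 20.19 + 4.29 = 24.48.
12.98 < 14.47 → outlier.
14.25 < 14.47 → outlier.
25.12 > 24.48 → outlier.
All remaining values lie within [14.47, 24.48].

12.98, 14.25, 25.12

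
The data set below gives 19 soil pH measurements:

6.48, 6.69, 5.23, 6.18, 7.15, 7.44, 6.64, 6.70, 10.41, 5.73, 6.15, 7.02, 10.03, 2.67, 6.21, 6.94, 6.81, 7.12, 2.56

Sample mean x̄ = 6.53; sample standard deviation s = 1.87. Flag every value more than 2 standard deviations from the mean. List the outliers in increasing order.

Cutoffs at x̄ ± 2s: 6.53 ± 2·1.87 = [2.79, 10.27].
2.56: z = -2.12, |z| > 2 → outlier.
2.67: z = -2.06, |z| > 2 → outlier.
10.41: z = 2.07, |z| > 2 → outlier.
Every other value lies within [2.79, 10.27].

2.56, 2.67, 10.41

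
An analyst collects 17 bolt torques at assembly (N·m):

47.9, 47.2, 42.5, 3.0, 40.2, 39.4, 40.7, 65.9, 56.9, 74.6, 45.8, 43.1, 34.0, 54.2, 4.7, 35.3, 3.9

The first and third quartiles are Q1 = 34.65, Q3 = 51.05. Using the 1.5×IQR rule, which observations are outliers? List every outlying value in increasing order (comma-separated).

3.0, 3.9, 4.7

IQR = Q3 − Q1 = 51.05 − 34.65 = 16.40.
Lower fence = Q1 − 1.5·IQR = 34.65 − 24.60 = 10.05.
Upper fence = Q3 + 1.5·IQR = 51.05 + 24.60 = 75.65.
3.0 < 10.05 → outlier.
3.9 < 10.05 → outlier.
4.7 < 10.05 → outlier.
All remaining values lie within [10.05, 75.65].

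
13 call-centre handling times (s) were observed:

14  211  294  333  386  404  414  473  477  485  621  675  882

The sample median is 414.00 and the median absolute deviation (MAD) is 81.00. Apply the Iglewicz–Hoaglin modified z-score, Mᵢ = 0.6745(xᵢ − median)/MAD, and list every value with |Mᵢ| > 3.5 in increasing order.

|Mᵢ| > 3.5 ⇔ |xᵢ − 414.00| > 3.5·81.00/0.6745 = 420.31.
So outliers lie outside [-6.31, 834.31].
882: M = 3.90 → outlier.

882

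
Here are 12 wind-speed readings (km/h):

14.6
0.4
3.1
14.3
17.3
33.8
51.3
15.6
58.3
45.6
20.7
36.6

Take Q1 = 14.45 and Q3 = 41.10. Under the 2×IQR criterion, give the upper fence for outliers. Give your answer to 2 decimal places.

IQR = Q3 − Q1 = 41.10 − 14.45 = 26.65.
Lower fence = Q1 − 2·IQR = 14.45 − 53.30 = -38.85.
Upper fence = Q3 + 2·IQR = 41.10 + 53.30 = 94.40.

94.40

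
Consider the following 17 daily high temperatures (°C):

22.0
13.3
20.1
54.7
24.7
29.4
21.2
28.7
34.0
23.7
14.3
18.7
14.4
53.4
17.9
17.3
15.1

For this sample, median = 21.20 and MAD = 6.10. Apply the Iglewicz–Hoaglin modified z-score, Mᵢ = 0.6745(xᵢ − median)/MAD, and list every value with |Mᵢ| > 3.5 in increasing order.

53.4, 54.7

|Mᵢ| > 3.5 ⇔ |xᵢ − 21.20| > 3.5·6.10/0.6745 = 31.65.
So outliers lie outside [-10.45, 52.85].
53.4: M = 3.56 → outlier.
54.7: M = 3.70 → outlier.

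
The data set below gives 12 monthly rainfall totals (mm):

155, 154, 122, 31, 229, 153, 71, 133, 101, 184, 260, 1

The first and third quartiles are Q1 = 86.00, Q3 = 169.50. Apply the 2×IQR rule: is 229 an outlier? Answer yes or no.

IQR = Q3 − Q1 = 169.50 − 86.00 = 83.50.
Lower fence = Q1 − 2·IQR = 86.00 − 167.00 = -81.00.
Upper fence = Q3 + 2·IQR = 169.50 + 167.00 = 336.50.
229 lies within [-81.00, 336.50].

no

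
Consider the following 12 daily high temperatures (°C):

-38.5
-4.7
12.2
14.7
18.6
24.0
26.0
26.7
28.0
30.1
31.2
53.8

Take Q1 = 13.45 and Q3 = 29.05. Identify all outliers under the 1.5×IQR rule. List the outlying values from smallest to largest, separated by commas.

IQR = Q3 − Q1 = 29.05 − 13.45 = 15.60.
Lower fence = Q1 − 1.5·IQR = 13.45 − 23.40 = -9.95.
Upper fence = Q3 + 1.5·IQR = 29.05 + 23.40 = 52.45.
-38.5 < -9.95 → outlier.
53.8 > 52.45 → outlier.
All remaining values lie within [-9.95, 52.45].

-38.5, 53.8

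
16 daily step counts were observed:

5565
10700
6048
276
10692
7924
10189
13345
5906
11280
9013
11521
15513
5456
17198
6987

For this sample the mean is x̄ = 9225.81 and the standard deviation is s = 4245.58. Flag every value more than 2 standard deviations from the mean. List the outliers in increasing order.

276

Cutoffs at x̄ ± 2s: 9225.81 ± 2·4245.58 = [734.65, 17716.97].
276: z = -2.11, |z| > 2 → outlier.
Every other value lies within [734.65, 17716.97].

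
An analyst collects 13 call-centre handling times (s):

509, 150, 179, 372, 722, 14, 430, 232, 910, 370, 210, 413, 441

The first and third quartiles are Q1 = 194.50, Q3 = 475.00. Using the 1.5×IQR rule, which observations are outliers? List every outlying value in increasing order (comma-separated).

910

IQR = Q3 − Q1 = 475.00 − 194.50 = 280.50.
Lower fence = Q1 − 1.5·IQR = 194.50 − 420.75 = -226.25.
Upper fence = Q3 + 1.5·IQR = 475.00 + 420.75 = 895.75.
910 > 895.75 → outlier.
All remaining values lie within [-226.25, 895.75].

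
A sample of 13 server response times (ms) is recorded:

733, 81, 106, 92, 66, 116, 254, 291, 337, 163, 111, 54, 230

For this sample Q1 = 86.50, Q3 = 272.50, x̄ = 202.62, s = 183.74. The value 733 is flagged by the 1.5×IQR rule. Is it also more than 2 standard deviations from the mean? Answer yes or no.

yes

z = (733 − 202.62) / 183.74 = 2.89.
|z| = 2.89 > 2.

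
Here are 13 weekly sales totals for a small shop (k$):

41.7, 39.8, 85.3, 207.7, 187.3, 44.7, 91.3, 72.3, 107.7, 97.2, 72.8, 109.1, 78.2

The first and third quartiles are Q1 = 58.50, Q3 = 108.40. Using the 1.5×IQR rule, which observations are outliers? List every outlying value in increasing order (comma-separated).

IQR = Q3 − Q1 = 108.40 − 58.50 = 49.90.
Lower fence = Q1 − 1.5·IQR = 58.50 − 74.85 = -16.35.
Upper fence = Q3 + 1.5·IQR = 108.40 + 74.85 = 183.25.
187.3 > 183.25 → outlier.
207.7 > 183.25 → outlier.
All remaining values lie within [-16.35, 183.25].

187.3, 207.7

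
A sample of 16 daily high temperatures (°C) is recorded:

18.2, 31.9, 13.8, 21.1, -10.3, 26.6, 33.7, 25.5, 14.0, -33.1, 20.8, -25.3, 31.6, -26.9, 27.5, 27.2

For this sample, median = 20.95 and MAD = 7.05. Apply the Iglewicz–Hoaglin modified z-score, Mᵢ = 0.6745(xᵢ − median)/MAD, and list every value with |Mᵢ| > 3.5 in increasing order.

-33.1, -26.9, -25.3

|Mᵢ| > 3.5 ⇔ |xᵢ − 20.95| > 3.5·7.05/0.6745 = 36.58.
So outliers lie outside [-15.63, 57.53].
-33.1: M = -5.17 → outlier.
-26.9: M = -4.58 → outlier.
-25.3: M = -4.42 → outlier.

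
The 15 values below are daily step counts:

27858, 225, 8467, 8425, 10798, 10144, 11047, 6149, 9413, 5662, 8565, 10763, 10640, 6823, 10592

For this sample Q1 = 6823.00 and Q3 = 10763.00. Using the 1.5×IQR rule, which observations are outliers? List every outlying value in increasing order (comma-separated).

225, 27858

IQR = Q3 − Q1 = 10763.00 − 6823.00 = 3940.00.
Lower fence = Q1 − 1.5·IQR = 6823.00 − 5910.00 = 913.00.
Upper fence = Q3 + 1.5·IQR = 10763.00 + 5910.00 = 16673.00.
225 < 913.00 → outlier.
27858 > 16673.00 → outlier.
All remaining values lie within [913.00, 16673.00].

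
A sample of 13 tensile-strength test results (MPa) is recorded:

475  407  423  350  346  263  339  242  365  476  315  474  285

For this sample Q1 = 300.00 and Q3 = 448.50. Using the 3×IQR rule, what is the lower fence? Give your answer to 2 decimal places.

-145.50

IQR = Q3 − Q1 = 448.50 − 300.00 = 148.50.
Lower fence = Q1 − 3·IQR = 300.00 − 445.50 = -145.50.
Upper fence = Q3 + 3·IQR = 448.50 + 445.50 = 894.00.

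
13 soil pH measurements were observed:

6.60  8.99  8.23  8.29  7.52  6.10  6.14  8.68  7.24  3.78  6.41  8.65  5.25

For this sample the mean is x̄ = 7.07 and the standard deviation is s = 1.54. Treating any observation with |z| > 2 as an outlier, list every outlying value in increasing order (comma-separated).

3.78

Cutoffs at x̄ ± 2s: 7.07 ± 2·1.54 = [3.99, 10.15].
3.78: z = -2.14, |z| > 2 → outlier.
Every other value lies within [3.99, 10.15].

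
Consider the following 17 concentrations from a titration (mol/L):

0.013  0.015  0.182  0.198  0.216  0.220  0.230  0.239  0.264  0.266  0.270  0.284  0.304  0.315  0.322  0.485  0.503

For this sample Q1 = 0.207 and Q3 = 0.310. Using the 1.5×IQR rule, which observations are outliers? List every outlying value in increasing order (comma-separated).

IQR = Q3 − Q1 = 0.310 − 0.207 = 0.103.
Lower fence = Q1 − 1.5·IQR = 0.207 − 0.1545 = 0.0525.
Upper fence = Q3 + 1.5·IQR = 0.310 + 0.1545 = 0.4645.
0.013 < 0.0525 → outlier.
0.015 < 0.0525 → outlier.
0.485 > 0.4645 → outlier.
0.503 > 0.4645 → outlier.
All remaining values lie within [0.0525, 0.4645].

0.013, 0.015, 0.485, 0.503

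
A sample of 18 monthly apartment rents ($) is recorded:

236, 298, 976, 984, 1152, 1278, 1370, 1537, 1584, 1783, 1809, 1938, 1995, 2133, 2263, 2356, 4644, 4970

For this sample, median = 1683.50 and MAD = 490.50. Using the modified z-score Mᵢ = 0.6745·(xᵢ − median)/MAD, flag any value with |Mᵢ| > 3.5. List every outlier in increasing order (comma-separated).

4644, 4970

|Mᵢ| > 3.5 ⇔ |xᵢ − 1683.50| > 3.5·490.50/0.6745 = 2545.22.
So outliers lie outside [-861.72, 4228.72].
4644: M = 4.07 → outlier.
4970: M = 4.52 → outlier.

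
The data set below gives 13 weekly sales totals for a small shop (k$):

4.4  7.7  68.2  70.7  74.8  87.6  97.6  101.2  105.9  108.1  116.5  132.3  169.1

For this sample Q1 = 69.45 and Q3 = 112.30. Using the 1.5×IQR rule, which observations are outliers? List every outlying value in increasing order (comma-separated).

4.4

IQR = Q3 − Q1 = 112.30 − 69.45 = 42.85.
Lower fence = Q1 − 1.5·IQR = 69.45 − 64.275 = 5.175.
Upper fence = Q3 + 1.5·IQR = 112.30 + 64.275 = 176.575.
4.4 < 5.175 → outlier.
All remaining values lie within [5.175, 176.575].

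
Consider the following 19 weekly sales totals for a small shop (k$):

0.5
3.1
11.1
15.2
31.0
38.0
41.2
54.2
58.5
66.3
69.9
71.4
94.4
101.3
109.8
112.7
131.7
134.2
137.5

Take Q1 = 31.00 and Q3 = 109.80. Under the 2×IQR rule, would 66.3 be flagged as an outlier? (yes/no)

IQR = Q3 − Q1 = 109.80 − 31.00 = 78.80.
Lower fence = Q1 − 2·IQR = 31.00 − 157.60 = -126.60.
Upper fence = Q3 + 2·IQR = 109.80 + 157.60 = 267.40.
66.3 lies within [-126.60, 267.40].

no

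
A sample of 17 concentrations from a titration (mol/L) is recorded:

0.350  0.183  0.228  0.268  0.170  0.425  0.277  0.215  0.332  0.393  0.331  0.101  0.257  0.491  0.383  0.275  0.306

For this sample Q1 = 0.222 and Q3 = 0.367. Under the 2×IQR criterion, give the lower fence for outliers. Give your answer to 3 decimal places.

-0.068

IQR = Q3 − Q1 = 0.367 − 0.222 = 0.145.
Lower fence = Q1 − 2·IQR = 0.222 − 0.290 = -0.068.
Upper fence = Q3 + 2·IQR = 0.367 + 0.290 = 0.657.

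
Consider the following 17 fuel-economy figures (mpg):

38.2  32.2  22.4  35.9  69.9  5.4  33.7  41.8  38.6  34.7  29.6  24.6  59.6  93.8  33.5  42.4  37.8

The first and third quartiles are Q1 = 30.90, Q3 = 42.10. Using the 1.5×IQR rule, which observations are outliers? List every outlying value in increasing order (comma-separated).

IQR = Q3 − Q1 = 42.10 − 30.90 = 11.20.
Lower fence = Q1 − 1.5·IQR = 30.90 − 16.80 = 14.10.
Upper fence = Q3 + 1.5·IQR = 42.10 + 16.80 = 58.90.
5.4 < 14.10 → outlier.
59.6 > 58.90 → outlier.
69.9 > 58.90 → outlier.
93.8 > 58.90 → outlier.
All remaining values lie within [14.10, 58.90].

5.4, 59.6, 69.9, 93.8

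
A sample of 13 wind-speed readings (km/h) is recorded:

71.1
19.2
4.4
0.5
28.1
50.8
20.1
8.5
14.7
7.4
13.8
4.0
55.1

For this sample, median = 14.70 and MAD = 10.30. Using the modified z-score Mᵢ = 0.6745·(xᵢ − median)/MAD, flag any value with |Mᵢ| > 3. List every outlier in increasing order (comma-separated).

|Mᵢ| > 3 ⇔ |xᵢ − 14.70| > 3·10.30/0.6745 = 45.81.
So outliers lie outside [-31.11, 60.51].
71.1: M = 3.69 → outlier.

71.1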